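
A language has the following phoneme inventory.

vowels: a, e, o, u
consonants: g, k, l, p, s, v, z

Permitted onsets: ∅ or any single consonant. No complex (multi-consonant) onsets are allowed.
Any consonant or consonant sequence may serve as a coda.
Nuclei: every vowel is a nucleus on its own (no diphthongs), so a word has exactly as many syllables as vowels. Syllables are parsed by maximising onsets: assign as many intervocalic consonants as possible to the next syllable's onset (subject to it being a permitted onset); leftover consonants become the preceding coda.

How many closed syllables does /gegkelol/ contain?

Nuclei (vowels): e, e, o → 3 syllables.
σ1/σ2 boundary: cluster /gk/ — the longest permitted-onset suffix is /k/; onset = /k/, preceding coda = /g/.
σ2/σ3 boundary: /l/ → onset of the next syllable (single consonants are always licit onsets).
Result: geg.ke.lol.
Classifying each syllable: /geg/ (closed), /ke/ (open), /lol/ (closed).
Closed syllables: 2.

2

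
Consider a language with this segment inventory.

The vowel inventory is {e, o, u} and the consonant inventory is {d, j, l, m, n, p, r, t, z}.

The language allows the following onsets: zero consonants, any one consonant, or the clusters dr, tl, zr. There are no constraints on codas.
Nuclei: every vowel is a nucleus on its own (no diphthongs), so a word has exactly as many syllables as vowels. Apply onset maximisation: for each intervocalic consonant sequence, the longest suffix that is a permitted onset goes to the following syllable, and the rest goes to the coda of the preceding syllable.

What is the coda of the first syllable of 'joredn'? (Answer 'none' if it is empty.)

Vowels present: o, e; each is a nucleus, giving 2 syllables.
/o…e/ gap (V1→V2): just /r/ — single C goes to the following onset.
So the parse is jo.redn.
Syllable 1 is /jo/: onset /j/, nucleus /o/, coda ∅.

none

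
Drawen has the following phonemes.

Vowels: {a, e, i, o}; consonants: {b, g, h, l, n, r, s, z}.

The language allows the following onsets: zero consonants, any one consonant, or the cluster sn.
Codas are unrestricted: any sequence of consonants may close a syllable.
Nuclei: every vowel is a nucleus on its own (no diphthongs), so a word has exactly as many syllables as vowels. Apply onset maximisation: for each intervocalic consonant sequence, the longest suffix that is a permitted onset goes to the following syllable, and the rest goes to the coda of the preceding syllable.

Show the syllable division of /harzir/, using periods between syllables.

Nuclei (vowels): a, i → 2 syllables.
V1 /a/ – V2 /i/: /rz/ — longest licit onset from the right is /z/, leaving /r/ as coda.

har.zir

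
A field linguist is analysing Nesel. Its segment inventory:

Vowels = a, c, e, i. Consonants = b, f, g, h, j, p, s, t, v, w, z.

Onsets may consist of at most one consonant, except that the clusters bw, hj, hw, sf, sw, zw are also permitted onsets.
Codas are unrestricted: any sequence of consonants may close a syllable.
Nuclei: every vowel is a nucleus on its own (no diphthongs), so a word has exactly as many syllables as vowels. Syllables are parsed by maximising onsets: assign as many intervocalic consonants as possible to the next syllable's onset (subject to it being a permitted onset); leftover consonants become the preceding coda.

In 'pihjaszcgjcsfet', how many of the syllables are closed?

3

Vowels present: i, a, c, c, e; each is a nucleus, giving 5 syllables.
σ1/σ2 boundary: cluster /hj/ — /hj/ is itself a permitted onset, so the whole cluster goes right; preceding coda = ∅.
σ2/σ3 boundary: /sz/ splits as /s/ + /z/ (/z/ is the longest suffix that is a licit onset).
σ3/σ4 boundary: /gj/ — longest licit onset from the right is /j/, leaving /g/ as coda.
σ4/σ5 boundary: /sf/ — entire cluster is a permitted onset → onset /sf/, coda ∅.
Putting it together: pi.hjas.zcg.jc.sfet.
Classifying each syllable: /pi/ (open), /hjas/ (closed), /zcg/ (closed), /jc/ (open), /sfet/ (closed).
Closed syllables: 3.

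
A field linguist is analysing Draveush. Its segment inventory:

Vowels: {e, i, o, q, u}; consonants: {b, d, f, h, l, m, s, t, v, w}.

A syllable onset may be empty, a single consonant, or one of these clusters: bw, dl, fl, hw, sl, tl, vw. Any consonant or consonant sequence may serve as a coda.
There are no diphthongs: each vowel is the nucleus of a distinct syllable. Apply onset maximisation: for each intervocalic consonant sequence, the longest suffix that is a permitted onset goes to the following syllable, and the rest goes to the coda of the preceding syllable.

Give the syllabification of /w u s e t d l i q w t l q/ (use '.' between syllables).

wu.set.dli.qw.tlq

Nuclei (vowels): u, e, i, q, q → 5 syllables.
/u…e/ gap (V1→V2): just /s/ — single C goes to the following onset.
/e…i/ gap (V2→V3): /tdl/ splits as /t/ + /dl/ (/dl/ is the longest suffix that is a licit onset).
/i…q/ gap (V3→V4): nothing intervenes; syllable break is V.V.
/q…q/ gap (V4→V5): cluster /wtl/ — the longest permitted-onset suffix is /tl/; onset = /tl/, preceding coda = /w/.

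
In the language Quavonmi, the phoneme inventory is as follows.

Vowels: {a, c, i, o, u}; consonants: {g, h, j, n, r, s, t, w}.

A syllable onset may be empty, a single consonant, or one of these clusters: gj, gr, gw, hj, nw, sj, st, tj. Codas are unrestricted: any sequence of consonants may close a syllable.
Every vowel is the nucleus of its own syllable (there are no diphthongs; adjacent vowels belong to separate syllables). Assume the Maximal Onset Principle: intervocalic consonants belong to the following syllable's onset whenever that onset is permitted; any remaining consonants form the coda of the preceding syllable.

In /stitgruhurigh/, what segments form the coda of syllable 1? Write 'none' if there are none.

The vowels are i, u, u, i — 4 nuclei, so 4 syllables.
Between /i/ (V1) and /u/ (V2): /tgr/ splits as /t/ + /gr/ (/gr/ is the longest suffix that is a licit onset).
Between /u/ (V2) and /u/ (V3): /h/ → onset of the next syllable (single consonants are always licit onsets).
Between /u/ (V3) and /i/ (V4): just /r/ — single C goes to the following onset.
Result: stit.gru.hu.righ.
Syllable 1 is /stit/: onset /st/, nucleus /i/, coda /t/.

t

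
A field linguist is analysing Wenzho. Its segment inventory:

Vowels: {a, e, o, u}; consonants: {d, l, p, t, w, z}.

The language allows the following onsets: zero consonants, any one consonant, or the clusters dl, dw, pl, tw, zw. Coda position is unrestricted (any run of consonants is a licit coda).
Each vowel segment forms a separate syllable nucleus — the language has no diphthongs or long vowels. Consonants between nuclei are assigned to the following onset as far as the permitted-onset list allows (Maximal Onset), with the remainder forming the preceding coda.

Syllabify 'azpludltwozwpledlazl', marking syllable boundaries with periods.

Nuclei (vowels): a, u, o, e, a → 5 syllables.
σ1/σ2 boundary: /zpl/ — longest licit onset from the right is /pl/, leaving /z/ as coda.
σ2/σ3 boundary: /dltw/ — longest licit onset from the right is /tw/, leaving /dl/ as coda.
σ3/σ4 boundary: /zwpl/ splits as /zw/ + /pl/ (/pl/ is the longest suffix that is a licit onset).
σ4/σ5 boundary: /dl/ — entire cluster is a permitted onset → onset /dl/, coda ∅.

az.pludl.twozw.ple.dlazl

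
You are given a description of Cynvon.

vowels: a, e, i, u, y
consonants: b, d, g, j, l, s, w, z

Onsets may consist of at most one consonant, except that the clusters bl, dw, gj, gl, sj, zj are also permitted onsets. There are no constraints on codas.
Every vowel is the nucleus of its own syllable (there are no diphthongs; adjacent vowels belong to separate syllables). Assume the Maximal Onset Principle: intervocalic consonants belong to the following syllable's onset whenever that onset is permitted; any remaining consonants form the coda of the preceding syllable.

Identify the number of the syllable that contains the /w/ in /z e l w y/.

The vowels are e, y — 2 nuclei, so 2 syllables.
/e…y/ gap (V1→V2): cluster /lw/ — the longest permitted-onset suffix is /w/; onset = /w/, preceding coda = /l/.
Putting it together: zel.wy.
The /w/ is in the onset of syllable 2 (/wy/).

2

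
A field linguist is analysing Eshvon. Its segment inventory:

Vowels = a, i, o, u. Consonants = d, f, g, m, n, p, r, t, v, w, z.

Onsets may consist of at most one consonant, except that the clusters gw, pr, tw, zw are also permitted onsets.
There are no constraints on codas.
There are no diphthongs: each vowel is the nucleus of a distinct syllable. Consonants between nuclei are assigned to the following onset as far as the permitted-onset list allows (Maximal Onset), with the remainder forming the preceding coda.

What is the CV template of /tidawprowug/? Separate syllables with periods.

CV.CVC.CCV.CVC

The vowels are i, a, o, u — 4 nuclei, so 4 syllables.
V1 /i/ – V2 /a/: just /d/ — single C goes to the following onset.
V2 /a/ – V3 /o/: /wpr/ — longest licit onset from the right is /pr/, leaving /w/ as coda.
V3 /o/ – V4 /u/: /w/ is a single consonant, so it becomes the next onset.
Putting it together: ti.daw.pro.wug.
Mapping each syllable to C/V: /ti/ → CV, /daw/ → CVC, /pro/ → CCV, /wug/ → CVC.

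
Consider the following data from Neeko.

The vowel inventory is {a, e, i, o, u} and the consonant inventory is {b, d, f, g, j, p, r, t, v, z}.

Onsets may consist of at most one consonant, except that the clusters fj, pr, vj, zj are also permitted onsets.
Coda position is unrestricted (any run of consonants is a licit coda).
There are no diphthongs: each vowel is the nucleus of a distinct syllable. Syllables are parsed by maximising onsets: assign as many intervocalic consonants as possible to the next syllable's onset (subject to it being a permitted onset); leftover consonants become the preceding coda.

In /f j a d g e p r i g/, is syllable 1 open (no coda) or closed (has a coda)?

The vowels are a, e, i — 3 nuclei, so 3 syllables.
σ1/σ2 boundary: /dg/ splits as /d/ + /g/ (/g/ is the longest suffix that is a licit onset).
σ2/σ3 boundary: /pr/ — entire cluster is a permitted onset → onset /pr/, coda ∅.
Putting it together: fjad.ge.prig.
Syllable 1 is /fjad/ with coda /d/, so it is closed.

closed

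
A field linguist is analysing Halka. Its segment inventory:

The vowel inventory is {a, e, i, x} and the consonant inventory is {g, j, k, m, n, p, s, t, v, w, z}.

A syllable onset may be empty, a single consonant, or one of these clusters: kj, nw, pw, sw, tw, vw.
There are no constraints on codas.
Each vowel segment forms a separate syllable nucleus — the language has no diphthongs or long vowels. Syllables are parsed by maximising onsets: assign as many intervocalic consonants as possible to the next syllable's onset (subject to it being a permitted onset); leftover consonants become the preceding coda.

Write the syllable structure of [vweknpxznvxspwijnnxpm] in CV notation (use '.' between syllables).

CCVCC.CVCC.CVC.CCVCC.CVCC

Nuclei (vowels): e, x, x, i, x → 5 syllables.
/e…x/ gap (V1→V2): cluster /knp/ — the longest permitted-onset suffix is /p/; onset = /p/, preceding coda = /kn/.
/x…x/ gap (V2→V3): cluster /znv/ — the longest permitted-onset suffix is /v/; onset = /v/, preceding coda = /zn/.
/x…i/ gap (V3→V4): /spw/ splits as /s/ + /pw/ (/pw/ is the longest suffix that is a licit onset).
/i…x/ gap (V4→V5): /jnn/; trying suffixes from longest down, /n/ is the first permitted one, so coda /jn/ | onset /n/.
Syllabification: vwekn.pxzn.vxs.pwijn.nxpm.
Mapping each syllable to C/V: /vwekn/ → CCVCC, /pxzn/ → CVCC, /vxs/ → CVC, /pwijn/ → CCVCC, /nxpm/ → CVCC.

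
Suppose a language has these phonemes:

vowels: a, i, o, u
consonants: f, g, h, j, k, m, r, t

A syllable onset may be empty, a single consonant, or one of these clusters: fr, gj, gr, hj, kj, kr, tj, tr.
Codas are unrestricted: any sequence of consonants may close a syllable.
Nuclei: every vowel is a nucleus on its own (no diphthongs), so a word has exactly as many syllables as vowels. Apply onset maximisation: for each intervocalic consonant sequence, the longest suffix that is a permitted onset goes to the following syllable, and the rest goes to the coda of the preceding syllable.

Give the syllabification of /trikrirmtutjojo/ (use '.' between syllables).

tri.krirm.tu.tjo.jo

Vowels present: i, i, u, o, o; each is a nucleus, giving 5 syllables.
/i…i/ gap (V1→V2): cluster /kr/ — /kr/ is itself a permitted onset, so the whole cluster goes right; preceding coda = ∅.
/i…u/ gap (V2→V3): /rmt/ — longest licit onset from the right is /t/, leaving /rm/ as coda.
/u…o/ gap (V3→V4): cluster /tj/ — /tj/ is itself a permitted onset, so the whole cluster goes right; preceding coda = ∅.
/o…o/ gap (V4→V5): /j/ is a single consonant, so it becomes the next onset.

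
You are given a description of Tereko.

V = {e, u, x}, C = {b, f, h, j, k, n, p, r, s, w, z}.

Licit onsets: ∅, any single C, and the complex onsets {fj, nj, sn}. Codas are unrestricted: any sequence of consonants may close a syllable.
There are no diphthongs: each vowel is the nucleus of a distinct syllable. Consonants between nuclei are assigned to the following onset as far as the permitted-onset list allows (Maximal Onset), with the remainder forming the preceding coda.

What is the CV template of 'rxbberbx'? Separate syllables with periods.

The vowels are x, e, x — 3 nuclei, so 3 syllables.
V1 /x/ – V2 /e/: /bb/ splits as /b/ + /b/ (/b/ is the longest suffix that is a licit onset).
V2 /e/ – V3 /x/: /rb/ — longest licit onset from the right is /b/, leaving /r/ as coda.
Result: rxb.ber.bx.
Mapping each syllable to C/V: /rxb/ → CVC, /ber/ → CVC, /bx/ → CV.

CVC.CVC.CV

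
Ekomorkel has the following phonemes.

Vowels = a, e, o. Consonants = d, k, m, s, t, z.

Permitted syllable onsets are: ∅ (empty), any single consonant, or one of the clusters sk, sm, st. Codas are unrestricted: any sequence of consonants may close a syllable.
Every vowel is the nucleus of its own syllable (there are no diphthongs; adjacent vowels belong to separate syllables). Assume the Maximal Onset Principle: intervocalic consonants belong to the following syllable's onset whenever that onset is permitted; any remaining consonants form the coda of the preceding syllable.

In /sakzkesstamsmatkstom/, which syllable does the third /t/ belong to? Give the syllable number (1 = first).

Nuclei (vowels): a, e, a, a, o → 5 syllables.
σ1/σ2 boundary: cluster /kzk/ — the longest permitted-onset suffix is /k/; onset = /k/, preceding coda = /kz/.
σ2/σ3 boundary: /sst/ — longest licit onset from the right is /st/, leaving /s/ as coda.
σ3/σ4 boundary: /msm/; trying suffixes from longest down, /sm/ is the first permitted one, so coda /m/ | onset /sm/.
σ4/σ5 boundary: /tkst/; trying suffixes from longest down, /st/ is the first permitted one, so coda /tk/ | onset /st/.
Putting it together: sakz.kes.stam.smatk.stom.
The third /t/ is in the onset of syllable 5 (/stom/).

5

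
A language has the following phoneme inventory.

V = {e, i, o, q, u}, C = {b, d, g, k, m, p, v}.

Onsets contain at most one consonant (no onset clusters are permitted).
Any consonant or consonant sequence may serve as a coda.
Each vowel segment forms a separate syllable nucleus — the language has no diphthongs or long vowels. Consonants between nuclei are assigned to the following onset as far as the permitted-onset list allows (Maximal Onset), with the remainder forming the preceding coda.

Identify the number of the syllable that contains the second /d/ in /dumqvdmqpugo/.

2

Vowels present: u, q, q, u, o; each is a nucleus, giving 5 syllables.
V1 /u/ – V2 /q/: /m/ is a single consonant, so it becomes the next onset.
V2 /q/ – V3 /q/: /vdm/ — longest licit onset from the right is /m/, leaving /vd/ as coda.
V3 /q/ – V4 /u/: /p/ → onset of the next syllable (single consonants are always licit onsets).
V4 /u/ – V5 /o/: /g/ → onset of the next syllable (single consonants are always licit onsets).
Putting it together: du.mqvd.mq.pu.go.
The second /d/ is in the coda of syllable 2 (/mqvd/).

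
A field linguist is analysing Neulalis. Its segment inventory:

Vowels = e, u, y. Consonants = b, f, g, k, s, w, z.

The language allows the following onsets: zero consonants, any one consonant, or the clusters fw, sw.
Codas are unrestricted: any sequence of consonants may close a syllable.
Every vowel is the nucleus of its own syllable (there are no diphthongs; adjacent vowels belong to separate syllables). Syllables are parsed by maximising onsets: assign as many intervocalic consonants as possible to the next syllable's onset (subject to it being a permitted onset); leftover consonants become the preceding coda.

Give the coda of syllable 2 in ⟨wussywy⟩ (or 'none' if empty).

none

Vowels present: u, y, y; each is a nucleus, giving 3 syllables.
σ1/σ2 boundary: /ss/ — longest licit onset from the right is /s/, leaving /s/ as coda.
σ2/σ3 boundary: /w/ is a single consonant, so it becomes the next onset.
So the parse is wus.sy.wy.
Syllable 2 is /sy/: onset /s/, nucleus /y/, coda ∅.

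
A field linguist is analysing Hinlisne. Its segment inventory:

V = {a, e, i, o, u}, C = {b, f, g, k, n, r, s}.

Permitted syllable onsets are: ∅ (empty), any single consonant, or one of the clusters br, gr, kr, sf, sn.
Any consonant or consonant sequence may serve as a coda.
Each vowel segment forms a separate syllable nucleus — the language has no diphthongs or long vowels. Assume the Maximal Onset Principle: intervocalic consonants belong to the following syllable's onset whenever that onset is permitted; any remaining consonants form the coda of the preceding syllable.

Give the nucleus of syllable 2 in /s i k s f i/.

Nuclei (vowels): i, i → 2 syllables.
The second nucleus (vowel 2 from the left) is /i/.

i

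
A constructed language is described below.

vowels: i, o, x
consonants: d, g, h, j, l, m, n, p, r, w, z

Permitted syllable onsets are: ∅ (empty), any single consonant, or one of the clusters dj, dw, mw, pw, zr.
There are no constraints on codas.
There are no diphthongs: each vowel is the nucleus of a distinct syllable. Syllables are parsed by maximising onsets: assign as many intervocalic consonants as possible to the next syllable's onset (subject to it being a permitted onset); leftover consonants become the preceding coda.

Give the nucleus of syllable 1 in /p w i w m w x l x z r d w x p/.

Nuclei (vowels): i, x, x, x → 4 syllables.
The first nucleus (vowel 1 from the left) is /i/.

i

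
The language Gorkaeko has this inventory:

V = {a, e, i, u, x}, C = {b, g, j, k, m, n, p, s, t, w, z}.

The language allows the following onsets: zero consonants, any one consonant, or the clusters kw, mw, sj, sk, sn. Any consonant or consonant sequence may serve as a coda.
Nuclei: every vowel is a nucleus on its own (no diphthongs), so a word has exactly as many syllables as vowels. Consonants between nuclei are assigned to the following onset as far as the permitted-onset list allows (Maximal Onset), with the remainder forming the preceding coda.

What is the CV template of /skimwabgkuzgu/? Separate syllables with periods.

CCV.CCVCC.CVC.CV

The vowels are i, a, u, u — 4 nuclei, so 4 syllables.
Between /i/ (V1) and /a/ (V2): /mw/ is a licit onset in full, so it all attaches to the next syllable.
Between /a/ (V2) and /u/ (V3): cluster /bgk/ — the longest permitted-onset suffix is /k/; onset = /k/, preceding coda = /bg/.
Between /u/ (V3) and /u/ (V4): /zg/ splits as /z/ + /g/ (/g/ is the longest suffix that is a licit onset).
Result: ski.mwabg.kuz.gu.
Mapping each syllable to C/V: /ski/ → CCV, /mwabg/ → CCVCC, /kuz/ → CVC, /gu/ → CV.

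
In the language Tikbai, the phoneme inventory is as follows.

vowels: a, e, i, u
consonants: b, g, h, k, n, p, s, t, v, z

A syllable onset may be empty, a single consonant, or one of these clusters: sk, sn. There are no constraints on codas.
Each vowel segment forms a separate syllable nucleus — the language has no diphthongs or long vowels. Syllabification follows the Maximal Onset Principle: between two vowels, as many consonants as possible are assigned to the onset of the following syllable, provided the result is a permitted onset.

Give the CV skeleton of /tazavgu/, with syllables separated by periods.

CV.CVC.CV

The vowels are a, a, u — 3 nuclei, so 3 syllables.
Between /a/ (V1) and /a/ (V2): /z/ → onset of the next syllable (single consonants are always licit onsets).
Between /a/ (V2) and /u/ (V3): /vg/ — longest licit onset from the right is /g/, leaving /v/ as coda.
Result: ta.zav.gu.
Mapping each syllable to C/V: /ta/ → CV, /zav/ → CVC, /gu/ → CV.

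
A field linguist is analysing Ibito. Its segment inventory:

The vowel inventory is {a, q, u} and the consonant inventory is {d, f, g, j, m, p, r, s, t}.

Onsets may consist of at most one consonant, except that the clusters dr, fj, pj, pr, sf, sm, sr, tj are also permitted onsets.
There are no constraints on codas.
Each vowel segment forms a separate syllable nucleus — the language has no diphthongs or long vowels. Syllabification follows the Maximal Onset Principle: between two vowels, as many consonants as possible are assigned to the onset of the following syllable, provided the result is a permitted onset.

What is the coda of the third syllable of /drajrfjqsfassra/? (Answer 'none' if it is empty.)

s

The vowels are a, q, a, a — 4 nuclei, so 4 syllables.
Between /a/ (V1) and /q/ (V2): /jrfj/ splits as /jr/ + /fj/ (/fj/ is the longest suffix that is a licit onset).
Between /q/ (V2) and /a/ (V3): /sf/ is a licit onset in full, so it all attaches to the next syllable.
Between /a/ (V3) and /a/ (V4): /ssr/ splits as /s/ + /sr/ (/sr/ is the longest suffix that is a licit onset).
So the parse is drajr.fjq.sfas.sra.
Syllable 3 is /sfas/: onset /sf/, nucleus /a/, coda /s/.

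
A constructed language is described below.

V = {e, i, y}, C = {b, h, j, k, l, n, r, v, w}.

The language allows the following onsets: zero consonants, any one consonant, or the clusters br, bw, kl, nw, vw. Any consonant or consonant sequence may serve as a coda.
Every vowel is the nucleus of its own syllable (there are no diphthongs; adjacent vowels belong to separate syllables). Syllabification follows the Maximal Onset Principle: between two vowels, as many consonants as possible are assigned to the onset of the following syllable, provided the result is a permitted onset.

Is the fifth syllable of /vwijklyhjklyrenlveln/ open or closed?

closed

The vowels are i, y, y, e, e — 5 nuclei, so 5 syllables.
/i…y/ gap (V1→V2): cluster /jkl/ — the longest permitted-onset suffix is /kl/; onset = /kl/, preceding coda = /j/.
/y…y/ gap (V2→V3): /hjkl/ splits as /hj/ + /kl/ (/kl/ is the longest suffix that is a licit onset).
/y…e/ gap (V3→V4): /r/ → onset of the next syllable (single consonants are always licit onsets).
/e…e/ gap (V4→V5): cluster /nlv/ — the longest permitted-onset suffix is /v/; onset = /v/, preceding coda = /nl/.
Syllabification: vwij.klyhj.kly.renl.veln.
Syllable 5 is /veln/ with coda /ln/, so it is closed.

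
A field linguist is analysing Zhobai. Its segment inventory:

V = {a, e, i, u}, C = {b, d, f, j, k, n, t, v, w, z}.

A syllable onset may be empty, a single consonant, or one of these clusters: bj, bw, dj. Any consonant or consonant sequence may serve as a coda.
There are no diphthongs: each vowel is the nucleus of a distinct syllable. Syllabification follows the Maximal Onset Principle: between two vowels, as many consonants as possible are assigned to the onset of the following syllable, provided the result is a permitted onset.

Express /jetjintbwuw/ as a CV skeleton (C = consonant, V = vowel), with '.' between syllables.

The vowels are e, i, u — 3 nuclei, so 3 syllables.
Between /e/ (V1) and /i/ (V2): /tj/; trying suffixes from longest down, /j/ is the first permitted one, so coda /t/ | onset /j/.
Between /i/ (V2) and /u/ (V3): /ntbw/ — longest licit onset from the right is /bw/, leaving /nt/ as coda.
Result: jet.jint.bwuw.
Mapping each syllable to C/V: /jet/ → CVC, /jint/ → CVCC, /bwuw/ → CCVC.

CVC.CVCC.CCVC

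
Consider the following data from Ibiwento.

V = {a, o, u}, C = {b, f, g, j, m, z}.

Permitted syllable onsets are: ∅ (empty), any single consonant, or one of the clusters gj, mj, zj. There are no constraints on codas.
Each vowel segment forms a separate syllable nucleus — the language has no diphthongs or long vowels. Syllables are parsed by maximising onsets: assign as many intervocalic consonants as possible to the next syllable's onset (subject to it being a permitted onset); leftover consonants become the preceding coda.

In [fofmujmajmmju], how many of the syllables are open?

1

Vowels present: o, u, a, u; each is a nucleus, giving 4 syllables.
Between /o/ (V1) and /u/ (V2): /fm/ splits as /f/ + /m/ (/m/ is the longest suffix that is a licit onset).
Between /u/ (V2) and /a/ (V3): cluster /jm/ — the longest permitted-onset suffix is /m/; onset = /m/, preceding coda = /j/.
Between /a/ (V3) and /u/ (V4): /jmmj/; trying suffixes from longest down, /mj/ is the first permitted one, so coda /jm/ | onset /mj/.
So the parse is fof.muj.majm.mju.
Classifying each syllable: /fof/ (closed), /muj/ (closed), /majm/ (closed), /mju/ (open).
Open syllables: 1.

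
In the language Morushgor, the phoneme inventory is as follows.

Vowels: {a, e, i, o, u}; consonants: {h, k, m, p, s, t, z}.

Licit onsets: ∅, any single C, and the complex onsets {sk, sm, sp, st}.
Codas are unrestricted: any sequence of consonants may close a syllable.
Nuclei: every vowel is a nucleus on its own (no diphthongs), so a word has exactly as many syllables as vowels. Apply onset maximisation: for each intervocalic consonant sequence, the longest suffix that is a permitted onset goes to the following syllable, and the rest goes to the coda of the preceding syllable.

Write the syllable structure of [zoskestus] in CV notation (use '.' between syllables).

CV.CCV.CCVC

Vowels present: o, e, u; each is a nucleus, giving 3 syllables.
Between /o/ (V1) and /e/ (V2): /sk/ — entire cluster is a permitted onset → onset /sk/, coda ∅.
Between /e/ (V2) and /u/ (V3): /st/ — entire cluster is a permitted onset → onset /st/, coda ∅.
Syllabification: zo.ske.stus.
Mapping each syllable to C/V: /zo/ → CV, /ske/ → CCV, /stus/ → CCVC.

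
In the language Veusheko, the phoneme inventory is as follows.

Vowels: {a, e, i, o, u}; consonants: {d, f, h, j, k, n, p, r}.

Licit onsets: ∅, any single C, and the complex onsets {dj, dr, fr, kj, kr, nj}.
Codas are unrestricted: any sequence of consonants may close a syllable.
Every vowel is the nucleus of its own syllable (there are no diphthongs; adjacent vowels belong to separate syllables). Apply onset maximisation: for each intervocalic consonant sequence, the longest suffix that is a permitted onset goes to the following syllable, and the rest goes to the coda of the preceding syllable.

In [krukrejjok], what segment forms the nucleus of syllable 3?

o

The vowels are u, e, o — 3 nuclei, so 3 syllables.
The third nucleus (vowel 3 from the left) is /o/.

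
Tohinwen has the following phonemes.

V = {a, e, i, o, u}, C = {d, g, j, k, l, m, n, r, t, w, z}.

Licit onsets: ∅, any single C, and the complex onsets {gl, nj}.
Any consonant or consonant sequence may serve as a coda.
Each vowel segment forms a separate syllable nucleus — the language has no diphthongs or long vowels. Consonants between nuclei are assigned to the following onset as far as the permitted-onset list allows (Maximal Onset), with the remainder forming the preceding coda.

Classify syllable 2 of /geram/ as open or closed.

closed

Vowels present: e, a; each is a nucleus, giving 2 syllables.
/e…a/ gap (V1→V2): /r/ is a single consonant, so it becomes the next onset.
Putting it together: ge.ram.
Syllable 2 is /ram/ with coda /m/, so it is closed.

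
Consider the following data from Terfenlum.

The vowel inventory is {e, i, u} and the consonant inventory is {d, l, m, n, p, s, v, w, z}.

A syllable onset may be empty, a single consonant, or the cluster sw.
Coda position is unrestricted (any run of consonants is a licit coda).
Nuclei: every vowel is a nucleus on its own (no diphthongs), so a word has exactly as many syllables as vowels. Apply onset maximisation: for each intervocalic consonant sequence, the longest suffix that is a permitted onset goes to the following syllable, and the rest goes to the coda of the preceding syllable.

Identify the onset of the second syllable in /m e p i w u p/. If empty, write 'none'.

Vowels present: e, i, u; each is a nucleus, giving 3 syllables.
σ1/σ2 boundary: just /p/ — single C goes to the following onset.
σ2/σ3 boundary: /w/ → onset of the next syllable (single consonants are always licit onsets).
Syllabification: me.pi.wup.
Syllable 2 is /pi/: onset /p/, nucleus /i/, coda ∅.

p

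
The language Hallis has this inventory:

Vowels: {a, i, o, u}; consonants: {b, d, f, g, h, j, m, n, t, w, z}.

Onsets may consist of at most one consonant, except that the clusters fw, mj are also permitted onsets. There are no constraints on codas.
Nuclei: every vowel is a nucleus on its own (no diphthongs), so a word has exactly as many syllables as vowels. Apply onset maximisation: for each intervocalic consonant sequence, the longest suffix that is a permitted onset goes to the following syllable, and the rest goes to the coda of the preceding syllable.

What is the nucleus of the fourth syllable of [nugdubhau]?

u

Nuclei (vowels): u, u, a, u → 4 syllables.
The fourth nucleus (vowel 4 from the left) is /u/.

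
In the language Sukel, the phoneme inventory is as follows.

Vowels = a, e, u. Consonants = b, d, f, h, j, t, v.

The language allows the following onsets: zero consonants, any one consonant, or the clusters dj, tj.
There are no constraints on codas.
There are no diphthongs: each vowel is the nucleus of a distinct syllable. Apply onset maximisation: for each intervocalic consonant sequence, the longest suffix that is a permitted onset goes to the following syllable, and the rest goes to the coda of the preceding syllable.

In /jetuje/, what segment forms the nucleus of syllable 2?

u

The vowels are e, u, e — 3 nuclei, so 3 syllables.
The second nucleus (vowel 2 from the left) is /u/.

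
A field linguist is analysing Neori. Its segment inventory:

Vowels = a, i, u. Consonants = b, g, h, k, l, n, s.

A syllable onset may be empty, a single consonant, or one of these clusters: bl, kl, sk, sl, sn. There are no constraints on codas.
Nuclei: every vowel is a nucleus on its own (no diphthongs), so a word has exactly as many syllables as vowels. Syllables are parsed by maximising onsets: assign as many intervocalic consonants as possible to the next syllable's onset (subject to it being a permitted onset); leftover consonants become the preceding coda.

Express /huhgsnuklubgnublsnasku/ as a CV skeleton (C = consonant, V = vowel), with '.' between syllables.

Nuclei (vowels): u, u, u, u, a, u → 6 syllables.
V1 /u/ – V2 /u/: /hgsn/; trying suffixes from longest down, /sn/ is the first permitted one, so coda /hg/ | onset /sn/.
V2 /u/ – V3 /u/: cluster /kl/ — /kl/ is itself a permitted onset, so the whole cluster goes right; preceding coda = ∅.
V3 /u/ – V4 /u/: /bgn/ — longest licit onset from the right is /n/, leaving /bg/ as coda.
V4 /u/ – V5 /a/: /blsn/ splits as /bl/ + /sn/ (/sn/ is the longest suffix that is a licit onset).
V5 /a/ – V6 /u/: /sk/ is a licit onset in full, so it all attaches to the next syllable.
Syllabification: huhg.snu.klubg.nubl.sna.sku.
Mapping each syllable to C/V: /huhg/ → CVCC, /snu/ → CCV, /klubg/ → CCVCC, /nubl/ → CVCC, /sna/ → CCV, /sku/ → CCV.

CVCC.CCV.CCVCC.CVCC.CCV.CCV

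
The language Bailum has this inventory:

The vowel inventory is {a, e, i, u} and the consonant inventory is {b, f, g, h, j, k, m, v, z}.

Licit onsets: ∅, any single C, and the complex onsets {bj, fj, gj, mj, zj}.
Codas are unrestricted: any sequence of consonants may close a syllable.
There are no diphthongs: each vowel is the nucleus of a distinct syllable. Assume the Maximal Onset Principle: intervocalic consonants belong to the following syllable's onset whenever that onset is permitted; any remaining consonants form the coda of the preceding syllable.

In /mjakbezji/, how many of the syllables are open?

2

Nuclei (vowels): a, e, i → 3 syllables.
Between /a/ (V1) and /e/ (V2): /kb/; trying suffixes from longest down, /b/ is the first permitted one, so coda /k/ | onset /b/.
Between /e/ (V2) and /i/ (V3): cluster /zj/ — /zj/ is itself a permitted onset, so the whole cluster goes right; preceding coda = ∅.
So the parse is mjak.be.zji.
Classifying each syllable: /mjak/ (closed), /be/ (open), /zji/ (open).
Open syllables: 2.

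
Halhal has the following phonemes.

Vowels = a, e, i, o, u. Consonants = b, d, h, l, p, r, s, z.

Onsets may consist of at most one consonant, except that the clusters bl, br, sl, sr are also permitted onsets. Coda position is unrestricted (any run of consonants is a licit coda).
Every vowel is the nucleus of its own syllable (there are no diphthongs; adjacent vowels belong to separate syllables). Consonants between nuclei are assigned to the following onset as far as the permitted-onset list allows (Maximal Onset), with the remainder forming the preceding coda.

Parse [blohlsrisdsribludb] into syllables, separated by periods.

blohl.srisd.sri.bludb

Nuclei (vowels): o, i, i, u → 4 syllables.
V1 /o/ – V2 /i/: /hlsr/ splits as /hl/ + /sr/ (/sr/ is the longest suffix that is a licit onset).
V2 /i/ – V3 /i/: /sdsr/; trying suffixes from longest down, /sr/ is the first permitted one, so coda /sd/ | onset /sr/.
V3 /i/ – V4 /u/: cluster /bl/ — /bl/ is itself a permitted onset, so the whole cluster goes right; preceding coda = ∅.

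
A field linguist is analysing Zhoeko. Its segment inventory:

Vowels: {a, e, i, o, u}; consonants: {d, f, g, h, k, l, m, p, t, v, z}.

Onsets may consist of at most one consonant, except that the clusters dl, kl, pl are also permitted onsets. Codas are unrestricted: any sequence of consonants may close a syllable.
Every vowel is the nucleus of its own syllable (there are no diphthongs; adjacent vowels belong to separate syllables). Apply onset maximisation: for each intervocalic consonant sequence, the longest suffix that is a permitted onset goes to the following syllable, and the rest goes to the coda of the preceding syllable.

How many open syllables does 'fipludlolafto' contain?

The vowels are i, u, o, a, o — 5 nuclei, so 5 syllables.
V1 /i/ – V2 /u/: cluster /pl/ — /pl/ is itself a permitted onset, so the whole cluster goes right; preceding coda = ∅.
V2 /u/ – V3 /o/: /dl/ is a licit onset in full, so it all attaches to the next syllable.
V3 /o/ – V4 /a/: /l/ → onset of the next syllable (single consonants are always licit onsets).
V4 /a/ – V5 /o/: /ft/ — longest licit onset from the right is /t/, leaving /f/ as coda.
So the parse is fi.plu.dlo.laf.to.
Classifying each syllable: /fi/ (open), /plu/ (open), /dlo/ (open), /laf/ (closed), /to/ (open).
Open syllables: 4.

4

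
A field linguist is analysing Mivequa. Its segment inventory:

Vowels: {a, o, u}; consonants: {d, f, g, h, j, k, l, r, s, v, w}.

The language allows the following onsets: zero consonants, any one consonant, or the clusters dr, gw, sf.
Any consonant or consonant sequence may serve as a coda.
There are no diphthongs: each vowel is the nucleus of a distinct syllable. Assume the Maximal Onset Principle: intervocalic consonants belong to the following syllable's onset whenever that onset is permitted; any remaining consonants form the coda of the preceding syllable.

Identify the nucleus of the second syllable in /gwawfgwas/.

a

Vowels present: a, a; each is a nucleus, giving 2 syllables.
The second nucleus (vowel 2 from the left) is /a/.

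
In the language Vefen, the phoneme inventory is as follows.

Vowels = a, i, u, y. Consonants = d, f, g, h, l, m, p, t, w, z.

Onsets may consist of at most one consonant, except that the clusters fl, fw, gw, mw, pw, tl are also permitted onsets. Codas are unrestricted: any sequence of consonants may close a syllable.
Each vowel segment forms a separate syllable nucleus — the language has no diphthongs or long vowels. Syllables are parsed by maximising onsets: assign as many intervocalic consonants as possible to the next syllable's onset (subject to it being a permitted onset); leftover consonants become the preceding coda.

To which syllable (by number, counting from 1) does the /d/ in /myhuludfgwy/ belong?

Vowels present: y, u, u, y; each is a nucleus, giving 4 syllables.
V1 /y/ – V2 /u/: just /h/ — single C goes to the following onset.
V2 /u/ – V3 /u/: just /l/ — single C goes to the following onset.
V3 /u/ – V4 /y/: /dfgw/ — longest licit onset from the right is /gw/, leaving /df/ as coda.
Syllabification: my.hu.ludf.gwy.
The /d/ is in the coda of syllable 3 (/ludf/).

3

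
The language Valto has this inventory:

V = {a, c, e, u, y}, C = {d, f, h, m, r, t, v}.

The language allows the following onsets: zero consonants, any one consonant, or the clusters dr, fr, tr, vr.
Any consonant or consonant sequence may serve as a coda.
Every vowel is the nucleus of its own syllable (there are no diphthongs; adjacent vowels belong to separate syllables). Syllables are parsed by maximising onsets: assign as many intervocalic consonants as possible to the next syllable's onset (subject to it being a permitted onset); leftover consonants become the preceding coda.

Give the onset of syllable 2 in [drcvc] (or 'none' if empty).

Vowels present: c, c; each is a nucleus, giving 2 syllables.
V1 /c/ – V2 /c/: /v/ → onset of the next syllable (single consonants are always licit onsets).
So the parse is drc.vc.
Syllable 2 is /vc/: onset /v/, nucleus /c/, coda ∅.

v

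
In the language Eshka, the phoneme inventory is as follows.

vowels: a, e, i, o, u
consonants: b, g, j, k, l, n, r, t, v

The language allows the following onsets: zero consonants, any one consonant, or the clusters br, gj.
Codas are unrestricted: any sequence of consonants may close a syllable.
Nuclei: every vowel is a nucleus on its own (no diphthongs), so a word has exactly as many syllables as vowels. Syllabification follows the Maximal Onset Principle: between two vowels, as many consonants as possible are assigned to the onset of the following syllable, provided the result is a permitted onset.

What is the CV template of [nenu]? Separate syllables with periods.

CV.CV

The vowels are e, u — 2 nuclei, so 2 syllables.
/e…u/ gap (V1→V2): just /n/ — single C goes to the following onset.
Result: ne.nu.
Mapping each syllable to C/V: /ne/ → CV, /nu/ → CV.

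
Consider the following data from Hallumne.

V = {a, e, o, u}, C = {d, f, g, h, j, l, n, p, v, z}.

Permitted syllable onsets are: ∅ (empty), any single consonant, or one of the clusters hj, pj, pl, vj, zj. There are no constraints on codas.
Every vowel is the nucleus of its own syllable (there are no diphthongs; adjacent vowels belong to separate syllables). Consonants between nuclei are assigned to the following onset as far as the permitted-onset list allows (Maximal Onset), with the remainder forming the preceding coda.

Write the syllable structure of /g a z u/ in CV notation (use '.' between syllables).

Nuclei (vowels): a, u → 2 syllables.
Between /a/ (V1) and /u/ (V2): /z/ → onset of the next syllable (single consonants are always licit onsets).
Result: ga.zu.
Mapping each syllable to C/V: /ga/ → CV, /zu/ → CV.

CV.CV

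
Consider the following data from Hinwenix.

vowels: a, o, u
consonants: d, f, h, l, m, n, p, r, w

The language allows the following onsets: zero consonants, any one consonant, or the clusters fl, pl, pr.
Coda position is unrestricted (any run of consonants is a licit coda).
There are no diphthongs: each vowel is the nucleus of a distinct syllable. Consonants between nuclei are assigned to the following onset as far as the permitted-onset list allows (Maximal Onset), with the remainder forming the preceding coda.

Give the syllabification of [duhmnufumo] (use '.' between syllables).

duhm.nu.fu.mo

The vowels are u, u, u, o — 4 nuclei, so 4 syllables.
σ1/σ2 boundary: /hmn/; trying suffixes from longest down, /n/ is the first permitted one, so coda /hm/ | onset /n/.
σ2/σ3 boundary: /f/ → onset of the next syllable (single consonants are always licit onsets).
σ3/σ4 boundary: /m/ → onset of the next syllable (single consonants are always licit onsets).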